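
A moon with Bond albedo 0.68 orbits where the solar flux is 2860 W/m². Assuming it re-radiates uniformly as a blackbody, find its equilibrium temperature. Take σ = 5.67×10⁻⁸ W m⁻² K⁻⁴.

T ≈ 252 K

Power absorbed = (1−a)S·πR²; power emitted = 4πR²σT⁴. Equating and cancelling πR²:
T = ((1−a)S / 4σ)^(1/4) = (915 / (4 × 5.67×10⁻⁸))^(1/4) = (4.04×10^9)^(1/4).
T = 252 K.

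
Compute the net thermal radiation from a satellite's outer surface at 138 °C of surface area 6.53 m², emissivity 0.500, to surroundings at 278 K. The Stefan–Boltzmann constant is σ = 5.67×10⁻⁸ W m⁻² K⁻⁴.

Q ≈ 4180 W

Convert: 138 °C = 411 K.
Q = εσA(T⁴ − T_s⁴). T⁴ − T_s⁴ = (411)⁴ − (278)⁴ = 2.85×10^10 − 5.97×10^9 = 2.26×10^10 K⁴.
Q = 0.500 × 5.67×10⁻⁸ × 6.53 × 2.26×10^10 = 4180 W.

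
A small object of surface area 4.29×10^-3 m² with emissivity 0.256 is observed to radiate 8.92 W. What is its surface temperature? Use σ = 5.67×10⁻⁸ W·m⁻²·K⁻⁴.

T ≈ 615 K

From P = εσAT⁴, T = (P / εσA)^(1/4) = (8.92 / (0.256 × 5.67×10⁻⁸ × 4.29×10^-3))^(1/4).
T = (1.43×10^11)^(1/4) = 615 K.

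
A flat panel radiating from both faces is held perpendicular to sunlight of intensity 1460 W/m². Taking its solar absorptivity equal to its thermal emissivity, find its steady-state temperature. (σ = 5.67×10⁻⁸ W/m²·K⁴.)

T ≈ 337 K

Absorbed flux αS = emitted flux 2εσT⁴ per unit area; with α = ε this gives T = (S/2σ)^(1/4).
T = (1460 / (2 × 5.67×10⁻⁸))^(1/4) = (1.29×10^10)^(1/4).
T = 337 K.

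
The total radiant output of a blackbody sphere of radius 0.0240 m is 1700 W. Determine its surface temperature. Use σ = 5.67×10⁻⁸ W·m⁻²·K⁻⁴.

T ≈ 1430 K

A = 4πr² = 4π × (0.0240)² = 7.24×10^-3 m².
From P = σAT⁴, T = (P / σA)^(1/4) = (1700 / (5.67×10⁻⁸ × 7.24×10^-3))^(1/4).
T = (4.14×10^12)^(1/4) = 1430 K.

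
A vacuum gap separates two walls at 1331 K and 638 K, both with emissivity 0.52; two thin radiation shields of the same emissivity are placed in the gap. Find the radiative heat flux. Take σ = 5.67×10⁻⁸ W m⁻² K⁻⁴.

Each of the 3 gaps contributes resistance (2/ε − 1) = 2/0.52 − 1 = 2.846; total = 8.538.
q = σ(T₁⁴ − T₂⁴) / 8.538 = 5.67×10⁻⁸ × 2.97×10^12 / 8.538 = 19700 W/m².

q ≈ 19700 W/m²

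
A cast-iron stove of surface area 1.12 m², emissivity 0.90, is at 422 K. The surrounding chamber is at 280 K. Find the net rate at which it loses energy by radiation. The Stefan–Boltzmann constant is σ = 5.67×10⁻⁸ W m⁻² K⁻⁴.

Q = εσA(T⁴ − T_s⁴). T⁴ − T_s⁴ = (422)⁴ − (280)⁴ = 3.17×10^10 − 6.15×10^9 = 2.56×10^10 K⁴.
Q = 0.90 × 5.67×10⁻⁸ × 1.12 × 2.56×10^10 = 1460 W.

Q ≈ 1460 W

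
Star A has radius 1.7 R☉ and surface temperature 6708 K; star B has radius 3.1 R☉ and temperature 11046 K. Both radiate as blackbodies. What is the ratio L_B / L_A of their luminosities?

L = 4πR²σT⁴ ∝ R²T⁴, so L_B/L_A = (3.1/1.7)² × (11046/6708)⁴ = 3.33 × 7.35 = 24.4.

L_B/L_A ≈ 24.4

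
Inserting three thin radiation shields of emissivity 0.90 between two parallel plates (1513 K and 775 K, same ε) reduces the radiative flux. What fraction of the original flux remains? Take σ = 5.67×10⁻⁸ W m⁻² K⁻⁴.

ratio ≈ 0.250

With N identical shields there are N+1 = 4 gaps in series, each with the same radiative resistance, so the flux falls to 1/(N+1) of its unshielded value.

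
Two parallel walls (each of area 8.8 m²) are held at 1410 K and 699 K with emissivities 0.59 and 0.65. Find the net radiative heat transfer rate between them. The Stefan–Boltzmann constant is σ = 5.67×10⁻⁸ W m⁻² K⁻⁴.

For two large parallel gray plates, q = σ(T₁⁴ − T₂⁴) / (1/ε₁ + 1/ε₂ − 1).
1/ε₁ + 1/ε₂ − 1 = 1/0.59 + 1/0.65 − 1 = 2.233.
T₁⁴ − T₂⁴ = 3.95×10^12 − 2.39×10^11 = 3.71×10^12 K⁴.
q = 5.67×10⁻⁸ × 3.71×10^12 / 2.233 = 94300 W/m².
Q = q·A = 94300 × 8.8 = 8.30×10^5 W.

Q ≈ 8.30×10^5 W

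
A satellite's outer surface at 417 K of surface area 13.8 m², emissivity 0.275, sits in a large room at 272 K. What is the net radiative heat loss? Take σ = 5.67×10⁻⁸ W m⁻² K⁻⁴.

Q = εσA(T⁴ − T_s⁴). T⁴ − T_s⁴ = (417)⁴ − (272)⁴ = 3.02×10^10 − 5.47×10^9 = 2.48×10^10 K⁴.
Q = 0.275 × 5.67×10⁻⁸ × 13.8 × 2.48×10^10 = 5330 W.

Q ≈ 5330 W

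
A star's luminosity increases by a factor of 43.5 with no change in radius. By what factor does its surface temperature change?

P ∝ T⁴ ⇒ T ∝ P^(1/4), so T scales by (43.5)^(1/4) = 2.57.

factor ≈ 2.57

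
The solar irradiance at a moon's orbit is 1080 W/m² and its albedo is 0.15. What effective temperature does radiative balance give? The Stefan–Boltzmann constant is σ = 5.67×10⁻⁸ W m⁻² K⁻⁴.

T ≈ 252 K

Power absorbed = (1−a)S·πR²; power emitted = 4πR²σT⁴. Equating and cancelling πR²:
T = ((1−a)S / 4σ)^(1/4) = (918 / (4 × 5.67×10⁻⁸))^(1/4) = (4.05×10^9)^(1/4).
T = 252 K.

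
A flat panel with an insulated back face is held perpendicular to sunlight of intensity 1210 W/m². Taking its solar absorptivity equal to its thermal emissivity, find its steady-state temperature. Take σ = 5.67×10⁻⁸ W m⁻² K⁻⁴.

Absorbed flux αS = emitted flux εσT⁴ (one radiating face); with α = ε, T = (S/σ)^(1/4).
T = (1210 / 5.67×10⁻⁸)^(1/4) = (2.13×10^10)^(1/4).
T = 382 K.

T ≈ 382 K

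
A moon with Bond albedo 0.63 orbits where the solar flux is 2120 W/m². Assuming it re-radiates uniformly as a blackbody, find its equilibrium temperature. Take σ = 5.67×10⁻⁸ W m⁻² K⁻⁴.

Power absorbed = (1−a)S·πR²; power emitted = 4πR²σT⁴. Equating and cancelling πR²:
T = ((1−a)S / 4σ)^(1/4) = (784 / (4 × 5.67×10⁻⁸))^(1/4) = (3.46×10^9)^(1/4).
T = 243 K.

T ≈ 243 K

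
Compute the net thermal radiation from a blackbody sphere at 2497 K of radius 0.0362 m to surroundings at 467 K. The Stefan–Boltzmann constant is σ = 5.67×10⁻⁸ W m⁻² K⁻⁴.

Q ≈ 36300 W

A = 4πr² = 4π × (0.0362)² = 0.0165 m².
Q = σA(T⁴ − T_s⁴). T⁴ − T_s⁴ = (2497)⁴ − (467)⁴ = 3.89×10^13 − 4.76×10^10 = 3.88×10^13 K⁴.
Q = 5.67×10⁻⁸ × 0.0165 × 3.88×10^13 = 36300 W.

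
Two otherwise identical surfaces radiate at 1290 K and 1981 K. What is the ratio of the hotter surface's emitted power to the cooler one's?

P ∝ T⁴, so the ratio is (1981/1290)⁴ = (1.536)⁴ = 5.56.

ratio ≈ 5.56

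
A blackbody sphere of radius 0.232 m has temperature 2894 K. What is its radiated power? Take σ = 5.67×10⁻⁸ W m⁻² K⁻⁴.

P ≈ 2.69×10^6 W

A = 4πr² = 4π × (0.232)² = 0.676 m².
P = σAT⁴ = 5.67×10⁻⁸ × 0.676 × (2894)⁴ = 5.67×10⁻⁸ × 0.676 × 7.01×10^13.
P = 2.69×10^6 W.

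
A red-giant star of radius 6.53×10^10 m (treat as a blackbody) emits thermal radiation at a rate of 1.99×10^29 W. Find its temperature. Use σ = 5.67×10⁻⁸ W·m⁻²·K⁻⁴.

A = 4πr² = 4π × (6.53×10^10)² = 5.36×10^22 m².
From P = σAT⁴, T = (P / σA)^(1/4) = (1.99×10^29 / (5.67×10⁻⁸ × 5.36×10^22))^(1/4).
T = (6.55×10^13)^(1/4) = 2840 K.

T ≈ 2840 K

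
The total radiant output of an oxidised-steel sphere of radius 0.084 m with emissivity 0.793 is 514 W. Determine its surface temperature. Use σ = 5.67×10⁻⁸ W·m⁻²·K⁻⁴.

T ≈ 599 K

A = 4πr² = 4π × (0.084)² = 0.0887 m².
From P = εσAT⁴, T = (P / εσA)^(1/4) = (514 / (0.793 × 5.67×10⁻⁸ × 0.0887))^(1/4).
T = (1.29×10^11)^(1/4) = 599 K.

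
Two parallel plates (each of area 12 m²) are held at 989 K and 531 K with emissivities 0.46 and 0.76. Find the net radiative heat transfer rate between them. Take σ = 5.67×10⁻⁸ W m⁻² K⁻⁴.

Q ≈ 2.40×10^5 W

For two large parallel gray plates, q = σ(T₁⁴ − T₂⁴) / (1/ε₁ + 1/ε₂ − 1).
1/ε₁ + 1/ε₂ − 1 = 1/0.46 + 1/0.76 − 1 = 2.490.
T₁⁴ − T₂⁴ = 9.57×10^11 − 7.95×10^10 = 8.77×10^11 K⁴.
q = 5.67×10⁻⁸ × 8.77×10^11 / 2.490 = 20000 W/m².
Q = q·A = 20000 × 12 = 2.40×10^5 W.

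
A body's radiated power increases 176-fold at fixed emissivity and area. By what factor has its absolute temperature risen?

P ∝ T⁴ ⇒ T ∝ P^(1/4), so T scales by (176)^(1/4) = 3.64.

factor ≈ 3.64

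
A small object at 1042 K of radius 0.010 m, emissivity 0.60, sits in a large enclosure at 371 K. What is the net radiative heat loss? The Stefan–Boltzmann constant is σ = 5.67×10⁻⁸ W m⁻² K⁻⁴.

A = 4πr² = 4π × (0.010)² = 1.26×10^-3 m².
Q = εσA(T⁴ − T_s⁴). T⁴ − T_s⁴ = (1042)⁴ − (371)⁴ = 1.18×10^12 − 1.89×10^10 = 1.16×10^12 K⁴.
Q = 0.60 × 5.67×10⁻⁸ × 1.26×10^-3 × 1.16×10^12 = 49.6 W.

Q ≈ 49.6 W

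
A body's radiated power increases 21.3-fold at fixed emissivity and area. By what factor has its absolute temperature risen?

P ∝ T⁴ ⇒ T ∝ P^(1/4), so T scales by (21.3)^(1/4) = 2.15.

factor ≈ 2.15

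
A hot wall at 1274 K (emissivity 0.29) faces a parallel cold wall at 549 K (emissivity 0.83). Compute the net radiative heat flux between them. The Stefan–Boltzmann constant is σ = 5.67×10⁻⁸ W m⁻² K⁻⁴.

q ≈ 39500 W/m²

For two large parallel gray plates, q = σ(T₁⁴ − T₂⁴) / (1/ε₁ + 1/ε₂ − 1).
1/ε₁ + 1/ε₂ − 1 = 1/0.29 + 1/0.83 − 1 = 3.653.
T₁⁴ − T₂⁴ = 2.63×10^12 − 9.08×10^10 = 2.54×10^12 K⁴.
q = 5.67×10⁻⁸ × 2.54×10^12 / 3.653 = 39500 W/m².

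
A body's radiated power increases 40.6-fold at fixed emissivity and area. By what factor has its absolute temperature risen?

factor ≈ 2.52

P ∝ T⁴ ⇒ T ∝ P^(1/4), so T scales by (40.6)^(1/4) = 2.52.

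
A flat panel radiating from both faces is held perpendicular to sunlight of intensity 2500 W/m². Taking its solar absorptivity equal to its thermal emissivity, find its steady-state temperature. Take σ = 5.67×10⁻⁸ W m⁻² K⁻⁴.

Absorbed flux αS = emitted flux 2εσT⁴ per unit area; with α = ε this gives T = (S/2σ)^(1/4).
T = (2500 / (2 × 5.67×10⁻⁸))^(1/4) = (2.20×10^10)^(1/4).
T = 385 K.

T ≈ 385 K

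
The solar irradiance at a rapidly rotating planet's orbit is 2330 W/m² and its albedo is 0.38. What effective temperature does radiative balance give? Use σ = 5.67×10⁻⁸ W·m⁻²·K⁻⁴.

Power absorbed = (1−a)S·πR²; power emitted = 4πR²σT⁴. Equating and cancelling πR²:
T = ((1−a)S / 4σ)^(1/4) = (1440 / (4 × 5.67×10⁻⁸))^(1/4) = (6.37×10^9)^(1/4).
T = 283 K.

T ≈ 283 K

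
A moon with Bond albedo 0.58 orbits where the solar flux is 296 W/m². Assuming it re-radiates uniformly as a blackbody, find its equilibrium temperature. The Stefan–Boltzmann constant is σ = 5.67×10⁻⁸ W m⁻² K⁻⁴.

T ≈ 153 K

Power absorbed = (1−a)S·πR²; power emitted = 4πR²σT⁴. Equating and cancelling πR²:
T = ((1−a)S / 4σ)^(1/4) = (124 / (4 × 5.67×10⁻⁸))^(1/4) = (5.48×10^8)^(1/4).
T = 153 K.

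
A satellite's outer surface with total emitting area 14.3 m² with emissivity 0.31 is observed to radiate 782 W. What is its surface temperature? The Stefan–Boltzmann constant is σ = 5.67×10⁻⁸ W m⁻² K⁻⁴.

From P = εσAT⁴, T = (P / εσA)^(1/4) = (782 / (0.31 × 5.67×10⁻⁸ × 14.3))^(1/4).
T = (3.11×10^9)^(1/4) = 236 K.

T ≈ 236 K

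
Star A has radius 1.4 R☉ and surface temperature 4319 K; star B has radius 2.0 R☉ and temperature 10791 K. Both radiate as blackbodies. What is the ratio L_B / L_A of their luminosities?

L = 4πR²σT⁴ ∝ R²T⁴, so L_B/L_A = (2.0/1.4)² × (10791/4319)⁴ = 2.04 × 39.0 = 79.5.

L_B/L_A ≈ 79.5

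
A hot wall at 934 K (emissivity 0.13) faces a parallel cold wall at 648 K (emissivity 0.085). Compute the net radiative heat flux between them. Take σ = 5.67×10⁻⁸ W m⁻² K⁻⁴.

q ≈ 1800 W/m²

For two large parallel gray plates, q = σ(T₁⁴ − T₂⁴) / (1/ε₁ + 1/ε₂ − 1).
1/ε₁ + 1/ε₂ − 1 = 1/0.13 + 1/0.085 − 1 = 18.46.
T₁⁴ − T₂⁴ = 7.61×10^11 − 1.76×10^11 = 5.85×10^11 K⁴.
q = 5.67×10⁻⁸ × 5.85×10^11 / 18.46 = 1800 W/m².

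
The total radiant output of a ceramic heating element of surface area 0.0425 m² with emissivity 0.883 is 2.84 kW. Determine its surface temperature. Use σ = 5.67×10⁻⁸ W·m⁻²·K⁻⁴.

T ≈ 1070 K

From P = εσAT⁴, T = (P / εσA)^(1/4) = (2840 / (0.883 × 5.67×10⁻⁸ × 0.0425))^(1/4).
T = (1.33×10^12)^(1/4) = 1070 K.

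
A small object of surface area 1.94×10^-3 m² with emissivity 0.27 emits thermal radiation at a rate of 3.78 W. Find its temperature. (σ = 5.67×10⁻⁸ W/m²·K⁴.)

T ≈ 597 K

From P = εσAT⁴, T = (P / εσA)^(1/4) = (3.78 / (0.27 × 5.67×10⁻⁸ × 1.94×10^-3))^(1/4).
T = (1.27×10^11)^(1/4) = 597 K.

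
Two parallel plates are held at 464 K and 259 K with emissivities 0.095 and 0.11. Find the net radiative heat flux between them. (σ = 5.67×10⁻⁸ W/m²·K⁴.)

For two large parallel gray plates, q = σ(T₁⁴ − T₂⁴) / (1/ε₁ + 1/ε₂ − 1).
1/ε₁ + 1/ε₂ − 1 = 1/0.095 + 1/0.11 − 1 = 18.62.
T₁⁴ − T₂⁴ = 4.64×10^10 − 4.50×10^9 = 4.19×10^10 K⁴.
q = 5.67×10⁻⁸ × 4.19×10^10 / 18.62 = 127 W/m².

q ≈ 127 W/m²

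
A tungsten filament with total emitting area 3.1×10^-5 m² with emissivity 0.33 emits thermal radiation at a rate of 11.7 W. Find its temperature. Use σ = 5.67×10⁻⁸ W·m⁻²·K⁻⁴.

T ≈ 2120 K

From P = εσAT⁴, T = (P / εσA)^(1/4) = (11.7 / (0.33 × 5.67×10⁻⁸ × 3.10×10^-5))^(1/4).
T = (2.02×10^13)^(1/4) = 2120 K.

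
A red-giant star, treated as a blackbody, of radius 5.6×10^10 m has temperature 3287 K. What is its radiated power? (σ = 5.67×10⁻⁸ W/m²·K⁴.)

A = 4πr² = 4π × (5.6×10^10)² = 3.94×10^22 m².
P = σAT⁴ = 5.67×10⁻⁸ × 3.94×10^22 × (3287)⁴ = 5.67×10⁻⁸ × 3.94×10^22 × 1.17×10^14.
P = 2.61×10^29 W.

P ≈ 2.61×10^29 W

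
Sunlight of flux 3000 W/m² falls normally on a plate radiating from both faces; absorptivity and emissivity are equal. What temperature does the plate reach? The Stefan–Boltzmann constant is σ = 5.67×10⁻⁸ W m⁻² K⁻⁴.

Absorbed flux αS = emitted flux 2εσT⁴ per unit area; with α = ε this gives T = (S/2σ)^(1/4).
T = (3000 / (2 × 5.67×10⁻⁸))^(1/4) = (2.65×10^10)^(1/4).
T = 403 K.

T ≈ 403 K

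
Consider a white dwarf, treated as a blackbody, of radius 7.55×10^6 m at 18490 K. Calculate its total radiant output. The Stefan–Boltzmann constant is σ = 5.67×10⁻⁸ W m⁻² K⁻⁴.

P ≈ 4.75×10^24 W

A = 4πr² = 4π × (7.55×10^6)² = 7.16×10^14 m².
P = σAT⁴ = 5.67×10⁻⁸ × 7.16×10^14 × (18490)⁴ = 5.67×10⁻⁸ × 7.16×10^14 × 1.17×10^17.
P = 4.75×10^24 W.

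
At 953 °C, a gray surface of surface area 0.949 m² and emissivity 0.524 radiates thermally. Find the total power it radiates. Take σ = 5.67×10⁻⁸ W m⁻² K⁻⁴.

953 °C = 1226 K.
Stefan–Boltzmann: P = εσAT⁴ = 0.524 × 5.67×10⁻⁸ × 0.949 × (1226)⁴ = 0.524 × 5.67×10⁻⁸ × 0.949 × 2.26×10^12.
P = 63700 W.

P ≈ 63700 W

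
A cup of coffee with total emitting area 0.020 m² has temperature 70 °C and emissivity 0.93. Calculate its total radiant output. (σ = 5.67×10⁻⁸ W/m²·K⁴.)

P ≈ 14.6 W

70 °C = 343 K.
Stefan–Boltzmann: P = εσAT⁴ = 0.93 × 5.67×10⁻⁸ × 0.0200 × (343)⁴ = 0.93 × 5.67×10⁻⁸ × 0.0200 × 1.38×10^10.
P = 14.6 W.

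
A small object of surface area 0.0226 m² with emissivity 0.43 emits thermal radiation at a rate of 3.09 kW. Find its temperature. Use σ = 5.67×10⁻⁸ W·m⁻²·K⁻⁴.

T ≈ 1540 K

From P = εσAT⁴, T = (P / εσA)^(1/4) = (3090 / (0.43 × 5.67×10⁻⁸ × 0.0226))^(1/4).
T = (5.61×10^12)^(1/4) = 1540 K.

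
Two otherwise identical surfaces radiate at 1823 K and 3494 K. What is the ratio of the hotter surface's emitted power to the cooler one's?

ratio ≈ 13.5

P ∝ T⁴, so the ratio is (3494/1823)⁴ = (1.917)⁴ = 13.5.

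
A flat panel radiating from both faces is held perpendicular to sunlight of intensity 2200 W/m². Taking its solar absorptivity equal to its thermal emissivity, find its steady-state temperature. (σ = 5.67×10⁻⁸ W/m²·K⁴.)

T ≈ 373 K

Absorbed flux αS = emitted flux 2εσT⁴ per unit area; with α = ε this gives T = (S/2σ)^(1/4).
T = (2200 / (2 × 5.67×10⁻⁸))^(1/4) = (1.94×10^10)^(1/4).
T = 373 K.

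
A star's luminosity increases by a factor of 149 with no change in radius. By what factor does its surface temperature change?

factor ≈ 3.49

P ∝ T⁴ ⇒ T ∝ P^(1/4), so T scales by (149)^(1/4) = 3.49.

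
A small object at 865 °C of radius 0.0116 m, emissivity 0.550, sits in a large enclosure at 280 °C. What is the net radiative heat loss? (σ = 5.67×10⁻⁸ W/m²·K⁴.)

Q ≈ 83.5 W

A = 4πr² = 4π × (0.0116)² = 1.69×10^-3 m².
Convert: 865 °C = 1138 K; 280 °C = 553 K.
Q = εσA(T⁴ − T_s⁴). T⁴ − T_s⁴ = (1138)⁴ − (553)⁴ = 1.68×10^12 − 9.35×10^10 = 1.58×10^12 K⁴.
Q = 0.550 × 5.67×10⁻⁸ × 1.69×10^-3 × 1.58×10^12 = 83.5 W.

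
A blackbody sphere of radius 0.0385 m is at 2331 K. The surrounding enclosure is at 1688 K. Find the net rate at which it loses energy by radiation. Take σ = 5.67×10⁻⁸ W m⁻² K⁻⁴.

A = 4πr² = 4π × (0.0385)² = 0.0186 m².
Q = σA(T⁴ − T_s⁴). T⁴ − T_s⁴ = (2331)⁴ − (1688)⁴ = 2.95×10^13 − 8.12×10^12 = 2.14×10^13 K⁴.
Q = 5.67×10⁻⁸ × 0.0186 × 2.14×10^13 = 22600 W.

Q ≈ 22600 W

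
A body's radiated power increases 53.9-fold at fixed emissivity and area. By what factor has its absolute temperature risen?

factor ≈ 2.71

P ∝ T⁴ ⇒ T ∝ P^(1/4), so T scales by (53.9)^(1/4) = 2.71.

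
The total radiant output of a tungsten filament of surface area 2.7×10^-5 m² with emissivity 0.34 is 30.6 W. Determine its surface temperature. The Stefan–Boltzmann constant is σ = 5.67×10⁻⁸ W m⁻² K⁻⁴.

T ≈ 2770 K

From P = εσAT⁴, T = (P / εσA)^(1/4) = (30.6 / (0.34 × 5.67×10⁻⁸ × 2.70×10^-5))^(1/4).
T = (5.88×10^13)^(1/4) = 2770 K.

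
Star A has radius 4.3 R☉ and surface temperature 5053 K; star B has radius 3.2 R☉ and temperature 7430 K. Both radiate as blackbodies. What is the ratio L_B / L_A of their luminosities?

L = 4πR²σT⁴ ∝ R²T⁴, so L_B/L_A = (3.2/4.3)² × (7430/5053)⁴ = 0.554 × 4.67 = 2.59.

L_B/L_A ≈ 2.59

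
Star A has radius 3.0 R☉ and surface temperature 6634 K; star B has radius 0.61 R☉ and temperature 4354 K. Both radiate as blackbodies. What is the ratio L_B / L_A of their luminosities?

L = 4πR²σT⁴ ∝ R²T⁴, so L_B/L_A = (0.61/3.0)² × (4354/6634)⁴ = 0.0413 × 0.186 = 7.67×10^-3.

L_B/L_A ≈ 7.67×10^-3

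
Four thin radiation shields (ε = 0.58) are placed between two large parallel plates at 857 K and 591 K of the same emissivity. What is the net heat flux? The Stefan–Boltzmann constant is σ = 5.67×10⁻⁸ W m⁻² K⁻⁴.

q ≈ 1930 W/m²

Each of the 5 gaps contributes resistance (2/ε − 1) = 2/0.58 − 1 = 2.448; total = 12.24.
q = σ(T₁⁴ − T₂⁴) / 12.24 = 5.67×10⁻⁸ × 4.17×10^11 / 12.24 = 1930 W/m².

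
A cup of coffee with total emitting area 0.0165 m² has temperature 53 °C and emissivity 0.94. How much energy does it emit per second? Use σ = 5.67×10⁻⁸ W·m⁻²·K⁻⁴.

P ≈ 9.93 W

53 °C = 326 K.
Stefan–Boltzmann: P = εσAT⁴ = 0.94 × 5.67×10⁻⁸ × 0.0165 × (326)⁴ = 0.94 × 5.67×10⁻⁸ × 0.0165 × 1.13×10^10.
P = 9.93 W.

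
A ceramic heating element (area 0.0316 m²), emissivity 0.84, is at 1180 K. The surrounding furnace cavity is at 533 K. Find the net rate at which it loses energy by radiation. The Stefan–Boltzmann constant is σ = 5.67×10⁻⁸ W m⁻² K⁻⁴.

Q ≈ 2800 W

Q = εσA(T⁴ − T_s⁴). T⁴ − T_s⁴ = (1180)⁴ − (533)⁴ = 1.94×10^12 − 8.07×10^10 = 1.86×10^12 K⁴.
Q = 0.84 × 5.67×10⁻⁸ × 0.0316 × 1.86×10^12 = 2800 W.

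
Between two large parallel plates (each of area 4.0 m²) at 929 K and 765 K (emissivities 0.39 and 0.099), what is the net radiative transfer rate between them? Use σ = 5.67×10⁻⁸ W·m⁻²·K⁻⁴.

Q ≈ 7820 W

For two large parallel gray plates, q = σ(T₁⁴ − T₂⁴) / (1/ε₁ + 1/ε₂ − 1).
1/ε₁ + 1/ε₂ − 1 = 1/0.39 + 1/0.099 − 1 = 11.67.
T₁⁴ − T₂⁴ = 7.45×10^11 − 3.42×10^11 = 4.02×10^11 K⁴.
q = 5.67×10⁻⁸ × 4.02×10^11 / 11.67 = 1960 W/m².
Q = q·A = 1960 × 4.0 = 7820 W.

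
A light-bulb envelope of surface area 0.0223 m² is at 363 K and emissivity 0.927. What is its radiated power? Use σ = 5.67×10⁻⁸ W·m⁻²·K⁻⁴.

P ≈ 20.4 W

Stefan–Boltzmann: P = εσAT⁴ = 0.927 × 5.67×10⁻⁸ × 0.0223 × (363)⁴ = 0.927 × 5.67×10⁻⁸ × 0.0223 × 1.74×10^10.
P = 20.4 W.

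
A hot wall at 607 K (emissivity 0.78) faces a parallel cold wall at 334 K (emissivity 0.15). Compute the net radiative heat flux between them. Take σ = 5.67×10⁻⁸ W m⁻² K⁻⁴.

q ≈ 1010 W/m²

For two large parallel gray plates, q = σ(T₁⁴ − T₂⁴) / (1/ε₁ + 1/ε₂ − 1).
1/ε₁ + 1/ε₂ − 1 = 1/0.78 + 1/0.15 − 1 = 6.949.
T₁⁴ − T₂⁴ = 1.36×10^11 − 1.24×10^10 = 1.23×10^11 K⁴.
q = 5.67×10⁻⁸ × 1.23×10^11 / 6.949 = 1010 W/m².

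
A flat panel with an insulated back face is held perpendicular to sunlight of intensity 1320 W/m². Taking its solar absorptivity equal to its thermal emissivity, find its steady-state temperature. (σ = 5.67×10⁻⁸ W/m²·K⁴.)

Absorbed flux αS = emitted flux εσT⁴ (one radiating face); with α = ε, T = (S/σ)^(1/4).
T = (1320 / 5.67×10⁻⁸)^(1/4) = (2.33×10^10)^(1/4).
T = 391 K.

T ≈ 391 K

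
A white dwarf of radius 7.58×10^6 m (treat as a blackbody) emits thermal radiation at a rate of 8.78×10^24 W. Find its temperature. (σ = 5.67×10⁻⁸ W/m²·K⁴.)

T ≈ 21500 K

A = 4πr² = 4π × (7.58×10^6)² = 7.22×10^14 m².
From P = σAT⁴, T = (P / σA)^(1/4) = (8.78×10^24 / (5.67×10⁻⁸ × 7.22×10^14))^(1/4).
T = (2.14×10^17)^(1/4) = 21500 K.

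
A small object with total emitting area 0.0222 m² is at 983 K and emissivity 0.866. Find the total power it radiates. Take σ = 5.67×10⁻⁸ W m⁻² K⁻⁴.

P ≈ 1020 W

P = εσAT⁴ = 0.866 × 5.67×10⁻⁸ × 0.0222 × (983)⁴ = 0.866 × 5.67×10⁻⁸ × 0.0222 × 9.34×10^11.
P = 1020 W.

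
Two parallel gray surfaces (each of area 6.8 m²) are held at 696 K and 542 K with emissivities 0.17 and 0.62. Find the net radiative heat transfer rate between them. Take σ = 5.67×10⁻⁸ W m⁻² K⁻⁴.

For two large parallel gray plates, q = σ(T₁⁴ − T₂⁴) / (1/ε₁ + 1/ε₂ − 1).
1/ε₁ + 1/ε₂ − 1 = 1/0.17 + 1/0.62 − 1 = 6.495.
T₁⁴ − T₂⁴ = 2.35×10^11 − 8.63×10^10 = 1.48×10^11 K⁴.
q = 5.67×10⁻⁸ × 1.48×10^11 / 6.495 = 1300 W/m².
Q = q·A = 1300 × 6.8 = 8810 W.

Q ≈ 8810 W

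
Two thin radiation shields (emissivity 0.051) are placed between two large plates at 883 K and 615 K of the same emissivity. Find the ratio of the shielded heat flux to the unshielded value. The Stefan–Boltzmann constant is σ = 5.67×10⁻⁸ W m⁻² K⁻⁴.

ratio ≈ 0.333

With N identical shields there are N+1 = 3 gaps in series, each with the same radiative resistance, so the flux falls to 1/(N+1) of its unshielded value.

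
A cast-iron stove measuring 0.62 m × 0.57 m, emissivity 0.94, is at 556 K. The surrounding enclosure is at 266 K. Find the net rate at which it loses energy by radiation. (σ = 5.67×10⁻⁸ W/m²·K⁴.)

A = 0.62 × 0.57 = 0.353 m².
Q = εσA(T⁴ − T_s⁴). T⁴ − T_s⁴ = (556)⁴ − (266)⁴ = 9.56×10^10 − 5.01×10^9 = 9.06×10^10 K⁴.
Q = 0.94 × 5.67×10⁻⁸ × 0.353 × 9.06×10^10 = 1710 W.

Q ≈ 1710 W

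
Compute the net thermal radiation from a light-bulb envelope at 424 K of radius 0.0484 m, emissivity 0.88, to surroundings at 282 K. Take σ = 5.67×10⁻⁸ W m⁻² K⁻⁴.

Q ≈ 38.2 W

A = 4πr² = 4π × (0.0484)² = 0.0294 m².
Q = εσA(T⁴ − T_s⁴). T⁴ − T_s⁴ = (424)⁴ − (282)⁴ = 3.23×10^10 − 6.32×10^9 = 2.60×10^10 K⁴.
Q = 0.88 × 5.67×10⁻⁸ × 0.0294 × 2.60×10^10 = 38.2 W.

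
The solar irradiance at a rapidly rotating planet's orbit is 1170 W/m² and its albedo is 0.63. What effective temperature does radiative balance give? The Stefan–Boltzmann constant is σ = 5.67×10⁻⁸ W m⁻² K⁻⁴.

T ≈ 209 K

Power absorbed = (1−a)S·πR²; power emitted = 4πR²σT⁴. Equating and cancelling πR²:
T = ((1−a)S / 4σ)^(1/4) = (433 / (4 × 5.67×10⁻⁸))^(1/4) = (1.91×10^9)^(1/4).
T = 209 K.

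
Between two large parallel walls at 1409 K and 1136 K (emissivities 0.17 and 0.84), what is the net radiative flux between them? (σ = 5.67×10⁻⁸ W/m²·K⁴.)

q ≈ 21200 W/m²

For two large parallel gray plates, q = σ(T₁⁴ − T₂⁴) / (1/ε₁ + 1/ε₂ − 1).
1/ε₁ + 1/ε₂ − 1 = 1/0.17 + 1/0.84 − 1 = 6.073.
T₁⁴ − T₂⁴ = 3.94×10^12 − 1.67×10^12 = 2.28×10^12 K⁴.
q = 5.67×10⁻⁸ × 2.28×10^12 / 6.073 = 21200 W/m².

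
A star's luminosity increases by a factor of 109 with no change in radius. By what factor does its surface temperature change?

factor ≈ 3.23

P ∝ T⁴ ⇒ T ∝ P^(1/4), so T scales by (109)^(1/4) = 3.23.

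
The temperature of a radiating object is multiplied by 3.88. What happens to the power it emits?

P ∝ T⁴, so the power scales as (3.88)⁴ = 227.

factor ≈ 227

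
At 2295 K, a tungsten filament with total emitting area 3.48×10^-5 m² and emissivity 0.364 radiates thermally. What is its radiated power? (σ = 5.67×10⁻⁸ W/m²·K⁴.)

P ≈ 19.9 W

P = εσAT⁴ = 0.364 × 5.67×10⁻⁸ × 3.48×10^-5 × (2295)⁴ = 0.364 × 5.67×10⁻⁸ × 3.48×10^-5 × 2.77×10^13.
P = 19.9 W.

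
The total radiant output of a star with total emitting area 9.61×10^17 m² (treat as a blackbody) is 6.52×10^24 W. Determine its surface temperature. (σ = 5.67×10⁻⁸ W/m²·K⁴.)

T ≈ 3310 K

From P = σAT⁴, T = (P / σA)^(1/4) = (6.52×10^24 / (5.67×10⁻⁸ × 9.61×10^17))^(1/4).
T = (1.20×10^14)^(1/4) = 3310 K.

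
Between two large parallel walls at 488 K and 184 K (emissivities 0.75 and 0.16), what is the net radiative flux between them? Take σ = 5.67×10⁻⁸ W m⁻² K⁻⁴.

q ≈ 479 W/m²

For two large parallel gray plates, q = σ(T₁⁴ − T₂⁴) / (1/ε₁ + 1/ε₂ − 1).
1/ε₁ + 1/ε₂ − 1 = 1/0.75 + 1/0.16 − 1 = 6.583.
T₁⁴ − T₂⁴ = 5.67×10^10 − 1.15×10^9 = 5.56×10^10 K⁴.
q = 5.67×10⁻⁸ × 5.56×10^10 / 6.583 = 479 W/m².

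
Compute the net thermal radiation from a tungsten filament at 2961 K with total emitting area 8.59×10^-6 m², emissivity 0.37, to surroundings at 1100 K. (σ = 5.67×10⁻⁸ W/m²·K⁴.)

Q = εσA(T⁴ − T_s⁴). T⁴ − T_s⁴ = (2961)⁴ − (1100)⁴ = 7.69×10^13 − 1.46×10^12 = 7.54×10^13 K⁴.
Q = 0.37 × 5.67×10⁻⁸ × 8.59×10^-6 × 7.54×10^13 = 13.6 W.

Q ≈ 13.6 W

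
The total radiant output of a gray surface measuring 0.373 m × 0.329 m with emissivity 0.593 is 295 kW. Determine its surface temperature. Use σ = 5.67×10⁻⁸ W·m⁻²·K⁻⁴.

A = 0.373 × 0.329 = 0.123 m².
From P = εσAT⁴, T = (P / εσA)^(1/4) = (2.95×10^5 / (0.593 × 5.67×10⁻⁸ × 0.123))^(1/4).
T = (7.15×10^13)^(1/4) = 2910 K.

T ≈ 2910 K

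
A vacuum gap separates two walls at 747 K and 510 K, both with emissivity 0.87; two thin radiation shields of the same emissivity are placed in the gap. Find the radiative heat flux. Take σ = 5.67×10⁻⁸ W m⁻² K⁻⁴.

q ≈ 3550 W/m²

Each of the 3 gaps contributes resistance (2/ε − 1) = 2/0.87 − 1 = 1.299; total = 3.897.
q = σ(T₁⁴ − T₂⁴) / 3.897 = 5.67×10⁻⁸ × 2.44×10^11 / 3.897 = 3550 W/m².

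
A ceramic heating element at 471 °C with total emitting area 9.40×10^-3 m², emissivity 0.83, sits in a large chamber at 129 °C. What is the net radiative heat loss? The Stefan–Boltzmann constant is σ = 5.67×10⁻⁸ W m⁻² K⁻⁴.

Convert: 471 °C = 744 K; 129 °C = 402 K.
Q = εσA(T⁴ − T_s⁴). T⁴ − T_s⁴ = (744)⁴ − (402)⁴ = 3.06×10^11 − 2.61×10^10 = 2.80×10^11 K⁴.
Q = 0.83 × 5.67×10⁻⁸ × 9.40×10^-3 × 2.80×10^11 = 124 W.

Q ≈ 124 W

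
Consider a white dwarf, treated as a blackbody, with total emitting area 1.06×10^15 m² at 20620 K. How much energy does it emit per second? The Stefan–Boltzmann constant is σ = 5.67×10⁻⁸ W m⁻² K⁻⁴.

P ≈ 1.09×10^25 W

P = σAT⁴ = 5.67×10⁻⁸ × 1.06×10^15 × (20620)⁴ = 5.67×10⁻⁸ × 1.06×10^15 × 1.81×10^17.
P = 1.09×10^25 W.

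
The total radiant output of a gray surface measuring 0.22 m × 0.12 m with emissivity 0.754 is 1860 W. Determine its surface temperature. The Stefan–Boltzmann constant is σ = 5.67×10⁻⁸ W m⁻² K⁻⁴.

A = 0.22 × 0.12 = 0.0264 m².
From P = εσAT⁴, T = (P / εσA)^(1/4) = (1860 / (0.754 × 5.67×10⁻⁸ × 0.0264))^(1/4).
T = (1.65×10^12)^(1/4) = 1130 K.

T ≈ 1130 K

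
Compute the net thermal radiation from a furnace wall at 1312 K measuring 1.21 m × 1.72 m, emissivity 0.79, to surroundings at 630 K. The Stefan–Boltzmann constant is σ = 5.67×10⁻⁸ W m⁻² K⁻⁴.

A = 1.21 × 1.72 = 2.08 m².
Q = εσA(T⁴ − T_s⁴). T⁴ − T_s⁴ = (1312)⁴ − (630)⁴ = 2.96×10^12 − 1.58×10^11 = 2.81×10^12 K⁴.
Q = 0.79 × 5.67×10⁻⁸ × 2.08 × 2.81×10^12 = 2.62×10^5 W.

Q ≈ 2.62×10^5 W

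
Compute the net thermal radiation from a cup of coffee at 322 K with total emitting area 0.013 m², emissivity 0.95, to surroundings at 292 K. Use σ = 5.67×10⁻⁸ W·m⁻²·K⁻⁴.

Q ≈ 2.44 W

Q = εσA(T⁴ − T_s⁴). T⁴ − T_s⁴ = (322)⁴ − (292)⁴ = 1.08×10^10 − 7.27×10^9 = 3.48×10^9 K⁴.
Q = 0.95 × 5.67×10⁻⁸ × 0.0130 × 3.48×10^9 = 2.44 W.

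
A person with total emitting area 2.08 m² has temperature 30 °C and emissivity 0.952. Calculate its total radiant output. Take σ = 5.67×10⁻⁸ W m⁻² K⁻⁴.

P ≈ 946 W

30 °C = 303 K.
Stefan–Boltzmann: P = εσAT⁴ = 0.952 × 5.67×10⁻⁸ × 2.08 × (303)⁴ = 0.952 × 5.67×10⁻⁸ × 2.08 × 8.43×10^9.
P = 946 W.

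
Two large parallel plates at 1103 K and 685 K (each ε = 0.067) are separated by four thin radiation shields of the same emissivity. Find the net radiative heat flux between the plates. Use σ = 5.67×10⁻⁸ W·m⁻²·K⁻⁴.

q ≈ 495 W/m²

Each of the 5 gaps contributes resistance (2/ε − 1) = 2/0.067 − 1 = 28.85; total = 144.3.
q = σ(T₁⁴ − T₂⁴) / 144.3 = 5.67×10⁻⁸ × 1.26×10^12 / 144.3 = 495 W/m².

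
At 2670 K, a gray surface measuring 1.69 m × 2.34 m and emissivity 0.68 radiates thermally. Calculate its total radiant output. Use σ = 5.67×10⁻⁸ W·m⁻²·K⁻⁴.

A = 1.69 × 2.34 = 3.95 m².
Stefan–Boltzmann: P = εσAT⁴ = 0.68 × 5.67×10⁻⁸ × 3.95 × (2670)⁴ = 0.68 × 5.67×10⁻⁸ × 3.95 × 5.08×10^13.
P = 7.75×10^6 W.

P ≈ 7.75×10^6 W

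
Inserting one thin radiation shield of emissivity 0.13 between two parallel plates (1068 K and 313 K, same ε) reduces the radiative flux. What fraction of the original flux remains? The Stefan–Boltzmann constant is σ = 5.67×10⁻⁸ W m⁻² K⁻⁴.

ratio ≈ 0.500

With N identical shields there are N+1 = 2 gaps in series, each with the same radiative resistance, so the flux falls to 1/(N+1) of its unshielded value.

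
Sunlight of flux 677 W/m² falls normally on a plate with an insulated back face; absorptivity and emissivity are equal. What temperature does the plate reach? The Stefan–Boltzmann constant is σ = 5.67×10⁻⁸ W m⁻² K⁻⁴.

Absorbed flux αS = emitted flux εσT⁴ (one radiating face); with α = ε, T = (S/σ)^(1/4).
T = (677 / 5.67×10⁻⁸)^(1/4) = (1.19×10^10)^(1/4).
T = 331 K.

T ≈ 331 K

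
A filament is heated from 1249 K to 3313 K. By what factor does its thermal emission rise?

ratio ≈ 49.5

P ∝ T⁴, so the ratio is (3313/1249)⁴ = (2.653)⁴ = 49.5.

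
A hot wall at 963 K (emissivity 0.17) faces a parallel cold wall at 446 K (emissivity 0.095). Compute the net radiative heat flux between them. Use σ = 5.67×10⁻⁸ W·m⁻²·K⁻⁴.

For two large parallel gray plates, q = σ(T₁⁴ − T₂⁴) / (1/ε₁ + 1/ε₂ − 1).
1/ε₁ + 1/ε₂ − 1 = 1/0.17 + 1/0.095 − 1 = 15.41.
T₁⁴ − T₂⁴ = 8.60×10^11 − 3.96×10^10 = 8.20×10^11 K⁴.
q = 5.67×10⁻⁸ × 8.20×10^11 / 15.41 = 3020 W/m².

q ≈ 3020 W/m²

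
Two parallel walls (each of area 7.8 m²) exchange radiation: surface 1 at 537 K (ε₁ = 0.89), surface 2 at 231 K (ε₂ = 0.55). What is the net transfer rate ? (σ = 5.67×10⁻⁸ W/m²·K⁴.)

For two large parallel gray plates, q = σ(T₁⁴ − T₂⁴) / (1/ε₁ + 1/ε₂ − 1).
1/ε₁ + 1/ε₂ − 1 = 1/0.89 + 1/0.55 − 1 = 1.942.
T₁⁴ − T₂⁴ = 8.32×10^10 − 2.85×10^9 = 8.03×10^10 K⁴.
q = 5.67×10⁻⁸ × 8.03×10^10 / 1.942 = 2350 W/m².
Q = q·A = 2350 × 7.8 = 18300 W.

Q ≈ 18300 W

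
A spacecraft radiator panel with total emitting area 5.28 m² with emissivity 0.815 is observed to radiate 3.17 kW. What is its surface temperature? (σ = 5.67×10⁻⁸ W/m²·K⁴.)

From P = εσAT⁴, T = (P / εσA)^(1/4) = (3170 / (0.815 × 5.67×10⁻⁸ × 5.28))^(1/4).
T = (1.30×10^10)^(1/4) = 338 K.

T ≈ 338 K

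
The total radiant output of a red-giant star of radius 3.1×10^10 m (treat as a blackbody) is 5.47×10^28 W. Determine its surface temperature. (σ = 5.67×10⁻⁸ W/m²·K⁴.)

A = 4πr² = 4π × (3.1×10^10)² = 1.21×10^22 m².
From P = σAT⁴, T = (P / σA)^(1/4) = (5.47×10^28 / (5.67×10⁻⁸ × 1.21×10^22))^(1/4).
T = (7.99×10^13)^(1/4) = 2990 K.

T ≈ 2990 K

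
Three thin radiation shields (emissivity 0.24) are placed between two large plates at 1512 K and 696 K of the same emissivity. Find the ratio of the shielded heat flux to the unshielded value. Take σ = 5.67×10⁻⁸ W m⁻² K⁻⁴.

ratio ≈ 0.250

With N identical shields there are N+1 = 4 gaps in series, each with the same radiative resistance, so the flux falls to 1/(N+1) of its unshielded value.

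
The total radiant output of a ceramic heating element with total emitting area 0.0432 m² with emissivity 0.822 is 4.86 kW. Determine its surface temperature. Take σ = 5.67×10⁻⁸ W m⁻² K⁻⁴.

T ≈ 1250 K

From P = εσAT⁴, T = (P / εσA)^(1/4) = (4860 / (0.822 × 5.67×10⁻⁸ × 0.0432))^(1/4).
T = (2.41×10^12)^(1/4) = 1250 K.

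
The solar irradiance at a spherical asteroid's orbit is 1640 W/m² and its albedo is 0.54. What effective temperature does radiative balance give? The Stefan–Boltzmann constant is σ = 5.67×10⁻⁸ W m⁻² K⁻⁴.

T ≈ 240 K

Power absorbed = (1−a)S·πR²; power emitted = 4πR²σT⁴. Equating and cancelling πR²:
T = ((1−a)S / 4σ)^(1/4) = (754 / (4 × 5.67×10⁻⁸))^(1/4) = (3.33×10^9)^(1/4).
T = 240 K.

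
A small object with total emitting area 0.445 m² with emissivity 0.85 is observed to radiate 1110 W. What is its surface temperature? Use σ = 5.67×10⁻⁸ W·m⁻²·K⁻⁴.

T ≈ 477 K

From P = εσAT⁴, T = (P / εσA)^(1/4) = (1110 / (0.85 × 5.67×10⁻⁸ × 0.445))^(1/4).
T = (5.18×10^10)^(1/4) = 477 K.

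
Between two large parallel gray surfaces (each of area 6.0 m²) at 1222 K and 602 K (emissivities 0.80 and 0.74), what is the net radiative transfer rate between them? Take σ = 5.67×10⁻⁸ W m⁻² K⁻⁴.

For two large parallel gray plates, q = σ(T₁⁴ − T₂⁴) / (1/ε₁ + 1/ε₂ − 1).
1/ε₁ + 1/ε₂ − 1 = 1/0.80 + 1/0.74 − 1 = 1.601.
T₁⁴ − T₂⁴ = 2.23×10^12 − 1.31×10^11 = 2.10×10^12 K⁴.
q = 5.67×10⁻⁸ × 2.10×10^12 / 1.601 = 74300 W/m².
Q = q·A = 74300 × 6.0 = 4.46×10^5 W.

Q ≈ 4.46×10^5 W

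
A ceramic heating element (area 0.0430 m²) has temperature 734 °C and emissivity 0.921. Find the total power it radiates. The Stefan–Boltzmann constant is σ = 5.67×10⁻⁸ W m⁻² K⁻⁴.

734 °C = 1007 K.
Stefan–Boltzmann: P = εσAT⁴ = 0.921 × 5.67×10⁻⁸ × 0.0430 × (1007)⁴ = 0.921 × 5.67×10⁻⁸ × 0.0430 × 1.03×10^12.
P = 2310 W.

P ≈ 2310 W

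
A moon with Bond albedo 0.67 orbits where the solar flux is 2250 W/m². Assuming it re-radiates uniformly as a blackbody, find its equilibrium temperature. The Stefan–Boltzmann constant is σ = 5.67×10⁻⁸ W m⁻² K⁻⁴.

Power absorbed = (1−a)S·πR²; power emitted = 4πR²σT⁴. Equating and cancelling πR²:
T = ((1−a)S / 4σ)^(1/4) = (742 / (4 × 5.67×10⁻⁸))^(1/4) = (3.27×10^9)^(1/4).
T = 239 K.

T ≈ 239 K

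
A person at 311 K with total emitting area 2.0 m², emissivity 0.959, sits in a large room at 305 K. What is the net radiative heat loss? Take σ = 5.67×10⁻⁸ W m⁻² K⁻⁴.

Q = εσA(T⁴ − T_s⁴). T⁴ − T_s⁴ = (311)⁴ − (305)⁴ = 9.35×10^9 − 8.65×10^9 = 7.01×10^8 K⁴.
Q = 0.959 × 5.67×10⁻⁸ × 2.00 × 7.01×10^8 = 76.3 W.

Q ≈ 76.3 W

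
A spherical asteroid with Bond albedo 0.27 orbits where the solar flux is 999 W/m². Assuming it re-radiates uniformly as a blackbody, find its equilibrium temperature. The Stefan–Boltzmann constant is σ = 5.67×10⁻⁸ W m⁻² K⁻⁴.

T ≈ 238 K

Power absorbed = (1−a)S·πR²; power emitted = 4πR²σT⁴. Equating and cancelling πR²:
T = ((1−a)S / 4σ)^(1/4) = (729 / (4 × 5.67×10⁻⁸))^(1/4) = (3.22×10^9)^(1/4).
T = 238 K.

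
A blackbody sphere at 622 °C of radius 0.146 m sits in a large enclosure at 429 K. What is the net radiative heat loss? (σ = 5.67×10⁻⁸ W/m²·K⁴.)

A = 4πr² = 4π × (0.146)² = 0.268 m².
Convert: 622 °C = 895 K.
Q = σA(T⁴ − T_s⁴). T⁴ − T_s⁴ = (895)⁴ − (429)⁴ = 6.42×10^11 − 3.39×10^10 = 6.08×10^11 K⁴.
Q = 5.67×10⁻⁸ × 0.268 × 6.08×10^11 = 9230 W.

Q ≈ 9230 W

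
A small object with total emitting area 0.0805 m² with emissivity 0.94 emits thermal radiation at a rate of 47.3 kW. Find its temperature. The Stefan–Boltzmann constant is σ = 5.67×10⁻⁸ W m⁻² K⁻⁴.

T ≈ 1820 K

From P = εσAT⁴, T = (P / εσA)^(1/4) = (47300 / (0.94 × 5.67×10⁻⁸ × 0.0805))^(1/4).
T = (1.10×10^13)^(1/4) = 1820 K.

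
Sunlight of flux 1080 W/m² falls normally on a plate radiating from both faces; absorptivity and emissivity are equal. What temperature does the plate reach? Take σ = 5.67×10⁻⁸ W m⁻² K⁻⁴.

Absorbed flux αS = emitted flux 2εσT⁴ per unit area; with α = ε this gives T = (S/2σ)^(1/4).
T = (1080 / (2 × 5.67×10⁻⁸))^(1/4) = (9.52×10^9)^(1/4).
T = 312 K.

T ≈ 312 K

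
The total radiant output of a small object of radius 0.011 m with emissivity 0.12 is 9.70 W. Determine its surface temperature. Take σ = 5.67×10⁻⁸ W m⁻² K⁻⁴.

T ≈ 984 K

A = 4πr² = 4π × (0.011)² = 1.52×10^-3 m².
From P = εσAT⁴, T = (P / εσA)^(1/4) = (9.70 / (0.12 × 5.67×10⁻⁸ × 1.52×10^-3))^(1/4).
T = (9.38×10^11)^(1/4) = 984 K.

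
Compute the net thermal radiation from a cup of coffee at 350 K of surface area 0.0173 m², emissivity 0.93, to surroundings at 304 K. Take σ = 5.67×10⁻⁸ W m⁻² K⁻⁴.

Q = εσA(T⁴ − T_s⁴). T⁴ − T_s⁴ = (350)⁴ − (304)⁴ = 1.50×10^10 − 8.54×10^9 = 6.47×10^9 K⁴.
Q = 0.93 × 5.67×10⁻⁸ × 0.0173 × 6.47×10^9 = 5.90 W.

Q ≈ 5.90 W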